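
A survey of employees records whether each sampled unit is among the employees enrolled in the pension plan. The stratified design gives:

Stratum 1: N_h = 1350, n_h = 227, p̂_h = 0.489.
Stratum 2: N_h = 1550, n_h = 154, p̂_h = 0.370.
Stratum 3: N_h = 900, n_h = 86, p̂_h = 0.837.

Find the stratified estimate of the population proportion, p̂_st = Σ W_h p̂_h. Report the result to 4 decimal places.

N = 3800; stratum weights W_h = N_h/N.
p̂_st = Σ W_h p̂_h = (1350·0.489 + 1550·0.370 + 900·0.837)/3800 = 0.52288

p̂_st ≈ 0.5229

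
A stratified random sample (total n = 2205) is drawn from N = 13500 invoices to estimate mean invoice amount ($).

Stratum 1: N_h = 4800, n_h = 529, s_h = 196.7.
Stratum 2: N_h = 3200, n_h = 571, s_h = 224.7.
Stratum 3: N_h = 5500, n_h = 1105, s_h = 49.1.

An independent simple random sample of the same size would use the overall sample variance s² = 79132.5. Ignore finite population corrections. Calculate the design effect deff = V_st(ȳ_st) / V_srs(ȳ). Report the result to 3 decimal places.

deff ≈ 0.406

V̂(ȳ_st) = Σ W_h² s_h²/n_h, with W_h = N_h/N and N = 13500:
  stratum 1: (4800/13500)²·196.7²/529 = 9.2463
  stratum 2: (3200/13500)²·224.7²/571 = 4.96824
  stratum 3: (5500/13500)²·49.1²/1105 = 0.362125
V_st = 14.5767
V_srs = s²/n = 79132.5/2205 = 35.8878
deff = V_st / V_srs = 14.5767/35.8878 = 0.4062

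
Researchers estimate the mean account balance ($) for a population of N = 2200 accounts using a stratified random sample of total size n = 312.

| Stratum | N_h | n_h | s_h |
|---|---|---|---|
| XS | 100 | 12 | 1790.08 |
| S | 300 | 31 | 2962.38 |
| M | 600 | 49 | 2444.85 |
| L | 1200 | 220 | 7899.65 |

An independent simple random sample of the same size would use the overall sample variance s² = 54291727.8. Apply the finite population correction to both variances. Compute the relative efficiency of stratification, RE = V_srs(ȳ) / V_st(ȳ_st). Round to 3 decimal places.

V̂(ȳ_st) = Σ W_h² (1 − n_h/N_h) s_h²/n_h, with W_h = N_h/N and N = 2200:
  stratum XS: (100/2200)²·(1 − 12/100)·1790.08²/12 = 485.513
  stratum S: (300/2200)²·(1 − 31/300)·2962.38²/31 = 4720.07
  stratum M: (600/2200)²·(1 − 49/600)·2444.85²/49 = 8332.32
  stratum L: (1200/2200)²·(1 − 220/1200)·7899.65²/220 = 68921.5
V_st = 82459.4
V_srs = (1 − 312/2200)·54291727.8/312 = 149334
Relative efficiency = V_srs / V_st = 149334/82459.4 = 1.8110

RE ≈ 1.811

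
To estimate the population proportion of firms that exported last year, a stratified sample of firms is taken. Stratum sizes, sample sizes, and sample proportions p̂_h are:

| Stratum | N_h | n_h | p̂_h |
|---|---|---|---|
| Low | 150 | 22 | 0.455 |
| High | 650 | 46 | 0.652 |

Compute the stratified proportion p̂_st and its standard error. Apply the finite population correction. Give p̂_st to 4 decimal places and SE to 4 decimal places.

N = 800; stratum weights W_h = N_h/N.
p̂_st = Σ W_h p̂_h = (150·0.455 + 650·0.652)/800 = 0.61506
V̂(p̂_st) = Σ W_h² (1 − n_h/N_h) p̂_h(1−p̂_h)/(n_h−1):
  stratum Low: (150/800)²·(1 − 22/150)·0.455·0.545/21 = 0.00035425
  stratum High: (650/800)²·(1 − 46/650)·0.652·0.348/45 = 0.00309303
V̂(p̂_st) = 0.00344728; SE = √V̂ = 0.0587136

p̂_st ≈ 0.6151, SE ≈ 0.0587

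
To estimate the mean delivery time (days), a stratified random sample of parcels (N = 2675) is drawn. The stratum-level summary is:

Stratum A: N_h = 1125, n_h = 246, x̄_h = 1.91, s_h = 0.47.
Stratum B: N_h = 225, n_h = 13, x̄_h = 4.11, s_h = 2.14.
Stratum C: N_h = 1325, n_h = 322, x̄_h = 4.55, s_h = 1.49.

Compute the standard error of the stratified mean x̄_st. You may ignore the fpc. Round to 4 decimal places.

SE(x̄_st) ≈ 0.0659

V̂(x̄_st) = Σ W_h² s_h²/n_h, with W_h = N_h/N and N = 2675:
  stratum A: (1125/2675)²·0.47²/246 = 0.000158825
  stratum B: (225/2675)²·2.14²/13 = 0.00249231
  stratum C: (1325/2675)²·1.49²/322 = 0.00169161
V̂(x̄_st) = 0.00434274
SE(x̄_st) = √0.00434274 = 0.0658995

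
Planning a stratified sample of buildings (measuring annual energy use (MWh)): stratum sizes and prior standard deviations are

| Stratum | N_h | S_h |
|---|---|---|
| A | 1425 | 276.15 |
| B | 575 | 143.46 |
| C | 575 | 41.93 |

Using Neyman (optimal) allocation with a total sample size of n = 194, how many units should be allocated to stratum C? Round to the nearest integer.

Neyman allocation: n_h = n · N_h S_h / Σ N_i S_i, with n = 194.
  stratum A: N_h·S_h = 1425·276.15 = 393513.75
  stratum B: N_h·S_h = 575·143.46 = 82489.50
  stratum C: N_h·S_h = 575·41.93 = 24109.75
Σ N_h S_h = 500113.00
n for stratum C = 194·24109.75/500113.00 = 9.352 → 9

9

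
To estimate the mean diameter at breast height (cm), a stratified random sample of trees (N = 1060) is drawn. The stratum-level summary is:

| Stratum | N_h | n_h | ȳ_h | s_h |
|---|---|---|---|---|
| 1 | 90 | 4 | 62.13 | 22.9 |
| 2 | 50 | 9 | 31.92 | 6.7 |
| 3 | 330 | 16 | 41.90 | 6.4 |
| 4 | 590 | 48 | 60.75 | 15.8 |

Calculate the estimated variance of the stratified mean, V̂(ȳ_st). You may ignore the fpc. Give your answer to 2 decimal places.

V̂(ȳ_st) = Σ W_h² s_h²/n_h, with W_h = N_h/N and N = 1060:
  stratum 1: (90/1060)²·22.9²/4 = 0.945114
  stratum 2: (50/1060)²·6.7²/9 = 0.0110978
  stratum 3: (330/1060)²·6.4²/16 = 0.248117
  stratum 4: (590/1060)²·15.8²/48 = 1.61126
V̂(ȳ_st) = 2.81559

V̂(ȳ_st) ≈ 2.82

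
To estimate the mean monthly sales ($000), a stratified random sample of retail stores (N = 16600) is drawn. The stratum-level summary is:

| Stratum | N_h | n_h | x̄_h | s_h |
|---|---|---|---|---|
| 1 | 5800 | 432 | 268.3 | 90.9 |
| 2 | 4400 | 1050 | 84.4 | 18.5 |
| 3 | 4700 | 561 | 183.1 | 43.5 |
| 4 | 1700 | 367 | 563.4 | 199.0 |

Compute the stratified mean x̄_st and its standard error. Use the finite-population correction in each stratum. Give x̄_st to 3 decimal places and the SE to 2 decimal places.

x̄_st ≈ 225.654, SE ≈ 1.82

x̄_st = Σ W_h x̄_h = (5800·268.3 + 4400·84.4 + 4700·183.1 + 1700·563.4)/16600 = 225.65361
V̂(x̄_st) = Σ W_h² (1 − n_h/N_h) s_h²/n_h, with W_h = N_h/N and N = 16600:
  stratum 1: (5800/16600)²·(1 − 432/5800)·90.9²/432 = 2.16107
  stratum 2: (4400/16600)²·(1 − 1050/4400)·18.5²/1050 = 0.0174355
  stratum 3: (4700/16600)²·(1 − 561/4700)·43.5²/561 = 0.238118
  stratum 4: (1700/16600)²·(1 − 367/1700)·199.0²/367 = 0.887366
V̂(x̄_st) = 3.30399
SE(x̄_st) = √3.30399 = 1.81769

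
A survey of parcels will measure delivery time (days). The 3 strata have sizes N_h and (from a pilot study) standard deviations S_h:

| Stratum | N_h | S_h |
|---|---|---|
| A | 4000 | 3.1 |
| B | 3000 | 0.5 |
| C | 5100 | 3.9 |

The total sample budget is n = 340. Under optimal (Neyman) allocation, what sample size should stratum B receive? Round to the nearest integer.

Neyman allocation: n_h = n · N_h S_h / Σ N_i S_i, with n = 340.
  stratum A: N_h·S_h = 4000·3.1 = 12400.00
  stratum B: N_h·S_h = 3000·0.5 = 1500.00
  stratum C: N_h·S_h = 5100·3.9 = 19890.00
Σ N_h S_h = 33790.00
n for stratum B = 340·1500.00/33790.00 = 15.093 → 15

15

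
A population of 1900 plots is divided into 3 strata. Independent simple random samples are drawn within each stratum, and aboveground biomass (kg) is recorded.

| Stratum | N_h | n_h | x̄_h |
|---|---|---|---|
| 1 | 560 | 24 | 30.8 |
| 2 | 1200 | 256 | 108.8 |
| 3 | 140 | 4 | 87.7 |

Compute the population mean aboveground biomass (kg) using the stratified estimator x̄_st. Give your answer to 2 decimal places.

x̄_st ≈ 84.26

N = Σ N_h = 1900. Stratum weights W_h = N_h/N.
x̄_st = (560·30.8 + 1200·108.8 + 140·87.7) / 1900 = 84.2558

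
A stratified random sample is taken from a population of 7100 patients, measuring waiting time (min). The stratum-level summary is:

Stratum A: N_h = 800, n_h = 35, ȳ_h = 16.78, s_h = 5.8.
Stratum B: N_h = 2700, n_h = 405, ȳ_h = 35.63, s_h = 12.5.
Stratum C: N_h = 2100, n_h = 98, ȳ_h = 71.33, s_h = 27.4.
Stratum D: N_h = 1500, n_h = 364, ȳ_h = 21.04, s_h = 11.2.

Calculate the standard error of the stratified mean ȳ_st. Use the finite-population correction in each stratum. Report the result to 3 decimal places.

V̂(ȳ_st) = Σ W_h² (1 − n_h/N_h) s_h²/n_h, with W_h = N_h/N and N = 7100:
  stratum A: (800/7100)²·(1 − 35/800)·5.8²/35 = 0.0116687
  stratum B: (2700/7100)²·(1 − 405/2700)·12.5²/405 = 0.0474236
  stratum C: (2100/7100)²·(1 − 98/2100)·27.4²/98 = 0.638913
  stratum D: (1500/7100)²·(1 − 364/1500)·11.2²/364 = 0.011649
V̂(ȳ_st) = 0.709654
SE(ȳ_st) = √0.709654 = 0.84241

SE(ȳ_st) ≈ 0.842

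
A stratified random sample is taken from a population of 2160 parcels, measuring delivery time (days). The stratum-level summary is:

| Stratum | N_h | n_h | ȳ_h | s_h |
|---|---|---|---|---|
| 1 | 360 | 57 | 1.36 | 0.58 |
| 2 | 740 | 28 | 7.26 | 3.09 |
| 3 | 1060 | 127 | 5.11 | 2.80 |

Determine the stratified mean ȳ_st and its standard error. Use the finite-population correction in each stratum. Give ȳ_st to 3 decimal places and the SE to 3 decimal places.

ȳ_st = Σ W_h ȳ_h = (360·1.36 + 740·7.26 + 1060·5.11)/2160 = 5.22157
V̂(ȳ_st) = Σ W_h² (1 − n_h/N_h) s_h²/n_h, with W_h = N_h/N and N = 2160:
  stratum 1: (360/2160)²·(1 − 57/360)·0.58²/57 = 0.000137981
  stratum 2: (740/2160)²·(1 − 28/740)·3.09²/28 = 0.0385091
  stratum 3: (1060/2160)²·(1 − 127/1060)·2.80²/127 = 0.0130856
V̂(ȳ_st) = 0.0517326
SE(ȳ_st) = √0.0517326 = 0.227448

ȳ_st ≈ 5.222, SE ≈ 0.227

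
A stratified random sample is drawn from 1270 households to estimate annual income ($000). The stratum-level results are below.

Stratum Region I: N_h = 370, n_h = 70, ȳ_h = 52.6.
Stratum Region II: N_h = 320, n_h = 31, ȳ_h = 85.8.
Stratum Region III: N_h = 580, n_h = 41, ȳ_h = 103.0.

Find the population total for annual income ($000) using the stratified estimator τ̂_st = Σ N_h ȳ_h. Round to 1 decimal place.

τ̂_st ≈ 106658.0

τ̂_st = Σ N_h ȳ_h = 370·52.6 + 320·85.8 + 580·103.0 = 106658.0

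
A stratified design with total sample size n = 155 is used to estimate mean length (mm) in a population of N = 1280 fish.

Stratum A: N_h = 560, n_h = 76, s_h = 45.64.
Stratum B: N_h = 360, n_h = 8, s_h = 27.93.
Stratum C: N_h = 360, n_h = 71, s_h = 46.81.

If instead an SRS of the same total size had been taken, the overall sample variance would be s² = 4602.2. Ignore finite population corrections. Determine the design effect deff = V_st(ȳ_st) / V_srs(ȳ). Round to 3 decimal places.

deff ≈ 0.519

V̂(ȳ_st) = Σ W_h² s_h²/n_h, with W_h = N_h/N and N = 1280:
  stratum A: (560/1280)²·45.64²/76 = 5.24607
  stratum B: (360/1280)²·27.93²/8 = 7.71324
  stratum C: (360/1280)²·46.81²/71 = 2.4412
V_st = 15.4005
V_srs = s²/n = 4602.2/155 = 29.6916
deff = V_st / V_srs = 15.4005/29.6916 = 0.5187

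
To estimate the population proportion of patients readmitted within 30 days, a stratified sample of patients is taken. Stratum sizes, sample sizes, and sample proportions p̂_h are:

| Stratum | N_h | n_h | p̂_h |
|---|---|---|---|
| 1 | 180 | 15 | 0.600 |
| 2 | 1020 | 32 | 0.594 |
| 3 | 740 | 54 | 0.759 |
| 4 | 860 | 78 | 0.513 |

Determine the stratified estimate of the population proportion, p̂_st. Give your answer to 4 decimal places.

p̂_st ≈ 0.6131

N = 2800; stratum weights W_h = N_h/N.
p̂_st = Σ W_h p̂_h = (180·0.600 + 1020·0.594 + 740·0.759 + 860·0.513)/2800 = 0.61311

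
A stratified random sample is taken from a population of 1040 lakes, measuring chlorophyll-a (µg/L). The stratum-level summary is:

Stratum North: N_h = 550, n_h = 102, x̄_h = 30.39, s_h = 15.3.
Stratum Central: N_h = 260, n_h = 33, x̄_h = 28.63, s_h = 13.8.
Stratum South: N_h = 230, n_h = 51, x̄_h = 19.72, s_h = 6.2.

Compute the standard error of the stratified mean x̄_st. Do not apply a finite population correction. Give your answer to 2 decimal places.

V̂(x̄_st) = Σ W_h² s_h²/n_h, with W_h = N_h/N and N = 1040:
  stratum North: (550/1040)²·15.3²/102 = 0.641862
  stratum Central: (260/1040)²·13.8²/33 = 0.360682
  stratum South: (230/1040)²·6.2²/51 = 0.036864
V̂(x̄_st) = 1.03941
SE(x̄_st) = √1.03941 = 1.01951

SE(x̄_st) ≈ 1.02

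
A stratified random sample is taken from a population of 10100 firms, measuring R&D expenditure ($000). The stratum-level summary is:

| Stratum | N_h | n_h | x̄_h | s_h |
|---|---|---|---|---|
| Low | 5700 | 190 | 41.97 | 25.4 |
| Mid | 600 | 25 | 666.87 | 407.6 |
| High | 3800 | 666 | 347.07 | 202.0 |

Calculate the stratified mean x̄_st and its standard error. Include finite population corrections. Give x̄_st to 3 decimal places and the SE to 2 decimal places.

x̄_st = Σ W_h x̄_h = (5700·41.97 + 600·666.87 + 3800·347.07)/10100 = 193.88287
V̂(x̄_st) = Σ W_h² (1 − n_h/N_h) s_h²/n_h, with W_h = N_h/N and N = 10100:
  stratum Low: (5700/10100)²·(1 − 190/5700)·25.4²/190 = 1.04544
  stratum Mid: (600/10100)²·(1 − 25/600)·407.6²/25 = 22.4753
  stratum High: (3800/10100)²·(1 − 666/3800)·202.0²/666 = 7.15267
V̂(x̄_st) = 30.6734
SE(x̄_st) = √30.6734 = 5.53835

x̄_st ≈ 193.883, SE ≈ 5.54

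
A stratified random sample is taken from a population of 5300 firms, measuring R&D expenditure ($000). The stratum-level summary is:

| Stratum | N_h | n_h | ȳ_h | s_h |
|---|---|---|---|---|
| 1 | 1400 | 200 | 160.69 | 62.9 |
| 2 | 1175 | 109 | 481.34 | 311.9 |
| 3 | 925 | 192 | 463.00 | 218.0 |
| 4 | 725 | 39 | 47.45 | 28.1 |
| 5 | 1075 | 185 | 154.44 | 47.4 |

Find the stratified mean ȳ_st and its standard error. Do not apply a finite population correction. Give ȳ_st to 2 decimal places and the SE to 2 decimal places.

ȳ_st ≈ 267.78, SE ≈ 7.33

ȳ_st = Σ W_h ȳ_h = (1400·160.69 + 1175·481.34 + 925·463.00 + 725·47.45 + 1075·154.44)/5300 = 267.78108
V̂(ȳ_st) = Σ W_h² s_h²/n_h, with W_h = N_h/N and N = 5300:
  stratum 1: (1400/5300)²·62.9²/200 = 1.38031
  stratum 2: (1175/5300)²·311.9²/109 = 43.866
  stratum 3: (925/5300)²·218.0²/192 = 7.53952
  stratum 4: (725/5300)²·28.1²/39 = 0.378854
  stratum 5: (1075/5300)²·47.4²/185 = 0.499632
V̂(ȳ_st) = 53.6643
SE(ȳ_st) = √53.6643 = 7.32559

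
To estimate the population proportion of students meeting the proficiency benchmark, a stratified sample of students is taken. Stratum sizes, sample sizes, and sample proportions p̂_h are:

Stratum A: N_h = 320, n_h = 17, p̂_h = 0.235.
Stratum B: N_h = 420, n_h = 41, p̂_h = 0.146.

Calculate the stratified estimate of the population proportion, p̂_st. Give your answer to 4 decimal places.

p̂_st ≈ 0.1845

N = 740; stratum weights W_h = N_h/N.
p̂_st = Σ W_h p̂_h = (320·0.235 + 420·0.146)/740 = 0.18449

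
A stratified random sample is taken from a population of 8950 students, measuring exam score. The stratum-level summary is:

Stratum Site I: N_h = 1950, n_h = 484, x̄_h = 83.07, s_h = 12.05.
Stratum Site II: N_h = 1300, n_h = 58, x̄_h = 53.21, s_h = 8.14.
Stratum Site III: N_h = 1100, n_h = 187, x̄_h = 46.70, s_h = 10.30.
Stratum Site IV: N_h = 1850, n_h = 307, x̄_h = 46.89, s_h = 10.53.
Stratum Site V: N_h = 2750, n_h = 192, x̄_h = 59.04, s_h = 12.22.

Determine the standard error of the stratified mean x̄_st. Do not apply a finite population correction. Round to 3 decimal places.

V̂(x̄_st) = Σ W_h² s_h²/n_h, with W_h = N_h/N and N = 8950:
  stratum Site I: (1950/8950)²·12.05²/484 = 0.0142414
  stratum Site II: (1300/8950)²·8.14²/58 = 0.0241025
  stratum Site III: (1100/8950)²·10.30²/187 = 0.00856983
  stratum Site IV: (1850/8950)²·10.53²/307 = 0.0154318
  stratum Site V: (2750/8950)²·12.22²/192 = 0.0734278
V̂(x̄_st) = 0.135773
SE(x̄_st) = √0.135773 = 0.368474

SE(x̄_st) ≈ 0.368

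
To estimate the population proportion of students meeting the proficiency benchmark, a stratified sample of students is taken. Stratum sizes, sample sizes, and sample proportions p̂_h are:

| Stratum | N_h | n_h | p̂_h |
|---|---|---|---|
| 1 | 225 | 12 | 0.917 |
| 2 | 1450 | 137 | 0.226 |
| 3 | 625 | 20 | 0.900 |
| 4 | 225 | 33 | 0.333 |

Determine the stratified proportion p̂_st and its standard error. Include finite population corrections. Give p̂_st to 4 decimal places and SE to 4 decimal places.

N = 2525; stratum weights W_h = N_h/N.
p̂_st = Σ W_h p̂_h = (225·0.917 + 1450·0.226 + 625·0.900 + 225·0.333)/2525 = 0.46394
V̂(p̂_st) = Σ W_h² (1 − n_h/N_h) p̂_h(1−p̂_h)/(n_h−1):
  stratum 1: (225/2525)²·(1 − 12/225)·0.917·0.083/11 = 5.20109e-05
  stratum 2: (1450/2525)²·(1 − 137/1450)·0.226·0.774/136 = 0.000384079
  stratum 3: (625/2525)²·(1 − 20/625)·0.900·0.100/19 = 0.000280932
  stratum 4: (225/2525)²·(1 − 33/225)·0.333·0.667/32 = 4.70307e-05
V̂(p̂_st) = 0.000764053; SE = √V̂ = 0.0276415

p̂_st ≈ 0.4639, SE ≈ 0.0276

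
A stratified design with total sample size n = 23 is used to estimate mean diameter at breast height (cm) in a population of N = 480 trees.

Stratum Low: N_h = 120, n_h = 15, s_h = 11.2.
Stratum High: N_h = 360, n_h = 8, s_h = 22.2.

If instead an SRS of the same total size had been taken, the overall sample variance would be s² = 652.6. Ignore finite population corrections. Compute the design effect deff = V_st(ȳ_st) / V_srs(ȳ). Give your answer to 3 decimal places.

deff ≈ 1.240

V̂(ȳ_st) = Σ W_h² s_h²/n_h, with W_h = N_h/N and N = 480:
  stratum Low: (120/480)²·11.2²/15 = 0.522667
  stratum High: (360/480)²·22.2²/8 = 34.6528
V_st = 35.1755
V_srs = s²/n = 652.6/23 = 28.3739
deff = V_st / V_srs = 35.1755/28.3739 = 1.2397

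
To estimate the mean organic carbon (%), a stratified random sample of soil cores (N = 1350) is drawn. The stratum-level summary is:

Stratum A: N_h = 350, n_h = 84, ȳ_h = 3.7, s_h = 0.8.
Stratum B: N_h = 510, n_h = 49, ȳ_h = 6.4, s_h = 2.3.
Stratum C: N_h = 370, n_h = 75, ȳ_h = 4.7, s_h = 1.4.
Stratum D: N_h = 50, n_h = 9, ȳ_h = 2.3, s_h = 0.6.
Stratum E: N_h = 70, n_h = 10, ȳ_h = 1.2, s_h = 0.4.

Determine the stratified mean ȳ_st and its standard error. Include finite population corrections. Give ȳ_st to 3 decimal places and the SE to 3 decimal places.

ȳ_st ≈ 4.813, SE ≈ 0.126

ȳ_st = Σ W_h ȳ_h = (350·3.7 + 510·6.4 + 370·4.7 + 50·2.3 + 70·1.2)/1350 = 4.81259
V̂(ȳ_st) = Σ W_h² (1 − n_h/N_h) s_h²/n_h, with W_h = N_h/N and N = 1350:
  stratum A: (350/1350)²·(1 − 84/350)·0.8²/84 = 0.000389209
  stratum B: (510/1350)²·(1 − 49/510)·2.3²/49 = 0.0139272
  stratum C: (370/1350)²·(1 − 75/370)·1.4²/75 = 0.00156513
  stratum D: (50/1350)²·(1 − 9/50)·0.6²/9 = 4.49931e-05
  stratum E: (70/1350)²·(1 − 10/70)·0.4²/10 = 3.68724e-05
V̂(ȳ_st) = 0.0159634
SE(ȳ_st) = √0.0159634 = 0.126346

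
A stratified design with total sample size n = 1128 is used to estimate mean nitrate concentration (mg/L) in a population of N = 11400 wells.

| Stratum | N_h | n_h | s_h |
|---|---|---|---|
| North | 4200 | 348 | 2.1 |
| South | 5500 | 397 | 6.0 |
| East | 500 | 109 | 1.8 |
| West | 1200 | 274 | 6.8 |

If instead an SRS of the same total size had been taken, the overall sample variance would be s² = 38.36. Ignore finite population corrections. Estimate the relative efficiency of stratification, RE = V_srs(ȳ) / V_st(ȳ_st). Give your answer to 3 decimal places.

RE ≈ 1.374

V̂(ȳ_st) = Σ W_h² s_h²/n_h, with W_h = N_h/N and N = 11400:
  stratum North: (4200/11400)²·2.1²/348 = 0.00172008
  stratum South: (5500/11400)²·6.0²/397 = 0.0211071
  stratum East: (500/11400)²·1.8²/109 = 5.71806e-05
  stratum West: (1200/11400)²·6.8²/274 = 0.00186991
V_st = 0.0247542
V_srs = s²/n = 38.36/1128 = 0.0340071
Relative efficiency = V_srs / V_st = 0.0340071/0.0247542 = 1.3738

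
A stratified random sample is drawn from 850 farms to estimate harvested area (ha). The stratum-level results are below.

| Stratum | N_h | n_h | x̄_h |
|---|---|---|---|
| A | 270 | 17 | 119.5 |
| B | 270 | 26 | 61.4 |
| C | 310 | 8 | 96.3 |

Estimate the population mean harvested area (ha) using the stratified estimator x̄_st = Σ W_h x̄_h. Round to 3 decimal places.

x̄_st ≈ 92.584

N = Σ N_h = 850. Stratum weights W_h = N_h/N.
x̄_st = (270·119.5 + 270·61.4 + 310·96.3) / 850 = 92.58353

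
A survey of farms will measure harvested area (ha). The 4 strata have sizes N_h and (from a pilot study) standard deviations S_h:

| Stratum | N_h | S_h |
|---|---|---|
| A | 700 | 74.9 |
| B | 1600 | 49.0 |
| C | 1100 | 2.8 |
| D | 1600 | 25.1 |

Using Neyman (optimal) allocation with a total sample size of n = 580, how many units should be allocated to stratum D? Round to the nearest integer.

Neyman allocation: n_h = n · N_h S_h / Σ N_i S_i, with n = 580.
  stratum A: N_h·S_h = 700·74.9 = 52430.00
  stratum B: N_h·S_h = 1600·49.0 = 78400.00
  stratum C: N_h·S_h = 1100·2.8 = 3080.00
  stratum D: N_h·S_h = 1600·25.1 = 40160.00
Σ N_h S_h = 174070.00
n for stratum D = 580·40160.00/174070.00 = 133.813 → 134

134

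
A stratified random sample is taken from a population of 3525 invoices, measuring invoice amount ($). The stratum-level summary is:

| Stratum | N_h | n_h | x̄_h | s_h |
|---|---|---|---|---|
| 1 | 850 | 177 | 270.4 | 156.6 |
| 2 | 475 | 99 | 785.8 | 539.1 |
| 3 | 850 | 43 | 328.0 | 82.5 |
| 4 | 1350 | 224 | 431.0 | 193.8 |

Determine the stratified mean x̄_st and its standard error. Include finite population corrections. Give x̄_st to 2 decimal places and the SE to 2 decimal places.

x̄_st = Σ W_h x̄_h = (850·270.4 + 475·785.8 + 850·328.0 + 1350·431.0)/3525 = 415.24681
V̂(x̄_st) = Σ W_h² (1 − n_h/N_h) s_h²/n_h, with W_h = N_h/N and N = 3525:
  stratum 1: (850/3525)²·(1 − 177/850)·156.6²/177 = 6.37861
  stratum 2: (475/3525)²·(1 − 99/475)·539.1²/99 = 42.1956
  stratum 3: (850/3525)²·(1 − 43/850)·82.5²/43 = 8.73803
  stratum 4: (1350/3525)²·(1 − 224/1350)·193.8²/224 = 20.5123
V̂(x̄_st) = 77.8245
SE(x̄_st) = √77.8245 = 8.82182

x̄_st ≈ 415.25, SE ≈ 8.82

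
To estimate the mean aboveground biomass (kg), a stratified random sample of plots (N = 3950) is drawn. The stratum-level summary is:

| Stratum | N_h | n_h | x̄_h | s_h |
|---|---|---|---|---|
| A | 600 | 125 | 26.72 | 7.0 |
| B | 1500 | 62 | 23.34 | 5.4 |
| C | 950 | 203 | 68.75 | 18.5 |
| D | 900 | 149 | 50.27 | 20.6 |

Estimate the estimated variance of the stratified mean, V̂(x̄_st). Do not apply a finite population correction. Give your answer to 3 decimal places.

V̂(x̄_st) = Σ W_h² s_h²/n_h, with W_h = N_h/N and N = 3950:
  stratum A: (600/3950)²·7.0²/125 = 0.0090447
  stratum B: (1500/3950)²·5.4²/62 = 0.0678241
  stratum C: (950/3950)²·18.5²/203 = 0.0975215
  stratum D: (900/3950)²·20.6²/149 = 0.147856
V̂(x̄_st) = 0.322246

V̂(x̄_st) ≈ 0.322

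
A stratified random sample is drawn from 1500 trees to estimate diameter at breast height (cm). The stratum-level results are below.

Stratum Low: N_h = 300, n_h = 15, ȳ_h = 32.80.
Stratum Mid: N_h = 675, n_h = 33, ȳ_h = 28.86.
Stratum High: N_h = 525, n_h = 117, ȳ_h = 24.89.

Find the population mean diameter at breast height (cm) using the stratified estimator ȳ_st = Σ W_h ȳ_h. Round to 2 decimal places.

ȳ_st ≈ 28.26

N = Σ N_h = 1500. Stratum weights W_h = N_h/N.
ȳ_st = (300·32.80 + 675·28.86 + 525·24.89) / 1500 = 28.2585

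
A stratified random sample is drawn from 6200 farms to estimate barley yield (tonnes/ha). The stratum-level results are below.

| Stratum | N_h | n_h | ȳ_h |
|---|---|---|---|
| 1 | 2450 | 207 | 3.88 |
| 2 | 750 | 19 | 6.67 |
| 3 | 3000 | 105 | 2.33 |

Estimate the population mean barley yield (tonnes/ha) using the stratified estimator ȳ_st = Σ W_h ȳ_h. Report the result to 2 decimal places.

ȳ_st ≈ 3.47

N = Σ N_h = 6200. Stratum weights W_h = N_h/N.
ȳ_st = (2450·3.88 + 750·6.67 + 3000·2.33) / 6200 = 3.4675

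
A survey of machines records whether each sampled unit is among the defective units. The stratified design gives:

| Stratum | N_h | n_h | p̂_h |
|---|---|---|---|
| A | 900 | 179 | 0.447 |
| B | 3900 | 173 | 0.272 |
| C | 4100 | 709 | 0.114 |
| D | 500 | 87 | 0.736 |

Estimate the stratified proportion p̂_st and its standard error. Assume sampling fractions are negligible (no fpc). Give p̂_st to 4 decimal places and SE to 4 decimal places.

N = 9400; stratum weights W_h = N_h/N.
p̂_st = Σ W_h p̂_h = (900·0.447 + 3900·0.272 + 4100·0.114 + 500·0.736)/9400 = 0.24452
V̂(p̂_st) = Σ W_h² p̂_h(1−p̂_h)/(n_h−1):
  stratum A: (900/9400)²·0.447·0.553/178 = 1.27304e-05
  stratum B: (3900/9400)²·0.272·0.728/172 = 0.000198173
  stratum C: (4100/9400)²·0.114·0.886/708 = 2.71405e-05
  stratum D: (500/9400)²·0.736·0.264/86 = 6.39245e-06
V̂(p̂_st) = 0.000244437; SE = √V̂ = 0.0156345

p̂_st ≈ 0.2445, SE ≈ 0.0156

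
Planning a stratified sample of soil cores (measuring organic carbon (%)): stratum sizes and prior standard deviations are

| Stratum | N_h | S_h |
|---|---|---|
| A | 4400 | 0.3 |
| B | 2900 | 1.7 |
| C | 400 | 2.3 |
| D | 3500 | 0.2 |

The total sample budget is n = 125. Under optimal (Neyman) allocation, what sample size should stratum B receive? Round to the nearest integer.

Neyman allocation: n_h = n · N_h S_h / Σ N_i S_i, with n = 125.
  stratum A: N_h·S_h = 4400·0.3 = 1320.00
  stratum B: N_h·S_h = 2900·1.7 = 4930.00
  stratum C: N_h·S_h = 400·2.3 = 920.00
  stratum D: N_h·S_h = 3500·0.2 = 700.00
Σ N_h S_h = 7870.00
n for stratum B = 125·4930.00/7870.00 = 78.304 → 78

78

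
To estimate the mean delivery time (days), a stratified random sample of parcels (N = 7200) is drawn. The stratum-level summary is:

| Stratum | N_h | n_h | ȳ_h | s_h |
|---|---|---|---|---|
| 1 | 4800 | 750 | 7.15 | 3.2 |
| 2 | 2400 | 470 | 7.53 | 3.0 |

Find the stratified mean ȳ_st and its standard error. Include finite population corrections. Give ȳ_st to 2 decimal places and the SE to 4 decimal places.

ȳ_st ≈ 7.28, SE ≈ 0.0826

ȳ_st = Σ W_h ȳ_h = (4800·7.15 + 2400·7.53)/7200 = 7.27667
V̂(ȳ_st) = Σ W_h² (1 − n_h/N_h) s_h²/n_h, with W_h = N_h/N and N = 7200:
  stratum 1: (4800/7200)²·(1 − 750/4800)·3.2²/750 = 0.00512
  stratum 2: (2400/7200)²·(1 − 470/2400)·3.0²/470 = 0.00171099
V̂(ȳ_st) = 0.00683099
SE(ȳ_st) = √0.00683099 = 0.0826498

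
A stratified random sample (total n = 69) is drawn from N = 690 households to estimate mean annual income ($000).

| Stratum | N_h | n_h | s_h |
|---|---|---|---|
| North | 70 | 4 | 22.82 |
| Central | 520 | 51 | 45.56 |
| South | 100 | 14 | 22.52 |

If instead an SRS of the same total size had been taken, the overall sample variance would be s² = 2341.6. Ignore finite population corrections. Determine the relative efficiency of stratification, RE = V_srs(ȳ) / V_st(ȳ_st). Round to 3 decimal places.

V̂(ȳ_st) = Σ W_h² s_h²/n_h, with W_h = N_h/N and N = 690:
  stratum North: (70/690)²·22.82²/4 = 1.33989
  stratum Central: (520/690)²·45.56²/51 = 23.1156
  stratum South: (100/690)²·22.52²/14 = 0.76087
V_st = 25.2164
V_srs = s²/n = 2341.6/69 = 33.9362
Relative efficiency = V_srs / V_st = 33.9362/25.2164 = 1.3458

RE ≈ 1.346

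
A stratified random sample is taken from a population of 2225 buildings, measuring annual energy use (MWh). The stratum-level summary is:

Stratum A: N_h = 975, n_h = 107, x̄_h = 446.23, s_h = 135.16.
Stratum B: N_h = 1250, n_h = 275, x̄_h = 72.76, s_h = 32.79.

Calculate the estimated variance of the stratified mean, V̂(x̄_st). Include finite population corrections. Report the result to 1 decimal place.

V̂(x̄_st) = Σ W_h² (1 − n_h/N_h) s_h²/n_h, with W_h = N_h/N and N = 2225:
  stratum A: (975/2225)²·(1 − 107/975)·135.16²/107 = 29.1862
  stratum B: (1250/2225)²·(1 − 275/1250)·32.79²/275 = 0.962509
V̂(x̄_st) = 30.1487

V̂(x̄_st) ≈ 30.1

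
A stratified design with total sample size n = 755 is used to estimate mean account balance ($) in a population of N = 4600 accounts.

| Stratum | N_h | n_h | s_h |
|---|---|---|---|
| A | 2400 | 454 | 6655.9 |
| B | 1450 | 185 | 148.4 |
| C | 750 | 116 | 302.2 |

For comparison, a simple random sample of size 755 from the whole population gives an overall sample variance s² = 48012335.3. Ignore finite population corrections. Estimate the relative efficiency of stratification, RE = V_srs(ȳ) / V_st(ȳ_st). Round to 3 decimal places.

V̂(ȳ_st) = Σ W_h² s_h²/n_h, with W_h = N_h/N and N = 4600:
  stratum A: (2400/4600)²·6655.9²/454 = 26562.2
  stratum B: (1450/4600)²·148.4²/185 = 11.8281
  stratum C: (750/4600)²·302.2²/116 = 20.9285
V_st = 26595
V_srs = s²/n = 48012335.3/755 = 63592.5
Relative efficiency = V_srs / V_st = 63592.5/26595 = 2.3911

RE ≈ 2.391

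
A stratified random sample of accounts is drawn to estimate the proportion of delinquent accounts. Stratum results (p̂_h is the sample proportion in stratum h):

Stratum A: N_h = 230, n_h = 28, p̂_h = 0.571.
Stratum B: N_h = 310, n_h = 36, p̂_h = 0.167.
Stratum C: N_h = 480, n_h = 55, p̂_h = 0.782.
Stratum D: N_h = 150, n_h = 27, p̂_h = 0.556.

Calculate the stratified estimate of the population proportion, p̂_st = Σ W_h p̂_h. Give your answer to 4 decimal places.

p̂_st ≈ 0.5486

N = 1170; stratum weights W_h = N_h/N.
p̂_st = Σ W_h p̂_h = (230·0.571 + 310·0.167 + 480·0.782 + 150·0.556)/1170 = 0.54860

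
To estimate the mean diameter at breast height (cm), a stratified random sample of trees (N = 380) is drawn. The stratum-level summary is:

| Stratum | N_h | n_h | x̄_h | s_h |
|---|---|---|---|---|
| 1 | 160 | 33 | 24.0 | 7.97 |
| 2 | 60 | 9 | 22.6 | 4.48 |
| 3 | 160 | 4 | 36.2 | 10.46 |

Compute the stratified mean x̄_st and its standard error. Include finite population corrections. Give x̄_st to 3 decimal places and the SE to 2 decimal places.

x̄_st ≈ 28.916, SE ≈ 2.25

x̄_st = Σ W_h x̄_h = (160·24.0 + 60·22.6 + 160·36.2)/380 = 28.91579
V̂(x̄_st) = Σ W_h² (1 − n_h/N_h) s_h²/n_h, with W_h = N_h/N and N = 380:
  stratum 1: (160/380)²·(1 − 33/160)·7.97²/33 = 0.270869
  stratum 2: (60/380)²·(1 − 9/60)·4.48²/9 = 0.0472572
  stratum 3: (160/380)²·(1 − 4/160)·10.46²/4 = 4.72804
V̂(x̄_st) = 5.04616
SE(x̄_st) = √5.04616 = 2.24637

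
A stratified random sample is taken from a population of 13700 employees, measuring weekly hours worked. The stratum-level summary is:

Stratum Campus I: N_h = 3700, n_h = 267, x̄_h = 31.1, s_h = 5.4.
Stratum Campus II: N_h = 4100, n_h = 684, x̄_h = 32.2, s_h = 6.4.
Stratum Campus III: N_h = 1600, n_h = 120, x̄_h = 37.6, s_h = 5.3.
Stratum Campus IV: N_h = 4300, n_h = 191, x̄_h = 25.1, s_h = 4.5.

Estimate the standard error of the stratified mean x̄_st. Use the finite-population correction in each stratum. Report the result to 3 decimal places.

SE(x̄_st) ≈ 0.157

V̂(x̄_st) = Σ W_h² (1 − n_h/N_h) s_h²/n_h, with W_h = N_h/N and N = 13700:
  stratum Campus I: (3700/13700)²·(1 − 267/3700)·5.4²/267 = 0.00739113
  stratum Campus II: (4100/13700)²·(1 − 684/4100)·6.4²/684 = 0.00446853
  stratum Campus III: (1600/13700)²·(1 − 120/1600)·5.3²/120 = 0.00295332
  stratum Campus IV: (4300/13700)²·(1 − 191/4300)·4.5²/191 = 0.00998056
V̂(x̄_st) = 0.0247935
SE(x̄_st) = √0.0247935 = 0.15746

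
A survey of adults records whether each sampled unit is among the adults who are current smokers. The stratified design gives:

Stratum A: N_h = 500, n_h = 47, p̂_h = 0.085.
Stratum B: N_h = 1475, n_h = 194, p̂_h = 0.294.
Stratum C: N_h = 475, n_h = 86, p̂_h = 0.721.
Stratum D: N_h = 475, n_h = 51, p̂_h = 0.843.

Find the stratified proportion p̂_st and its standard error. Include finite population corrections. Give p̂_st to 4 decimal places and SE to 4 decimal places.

N = 2925; stratum weights W_h = N_h/N.
p̂_st = Σ W_h p̂_h = (500·0.085 + 1475·0.294 + 475·0.721 + 475·0.843)/2925 = 0.41677
V̂(p̂_st) = Σ W_h² (1 − n_h/N_h) p̂_h(1−p̂_h)/(n_h−1):
  stratum A: (500/2925)²·(1 − 47/500)·0.085·0.915/46 = 4.47609e-05
  stratum B: (1475/2925)²·(1 − 194/1475)·0.294·0.706/193 = 0.000237511
  stratum C: (475/2925)²·(1 − 86/475)·0.721·0.279/85 = 5.11107e-05
  stratum D: (475/2925)²·(1 − 51/475)·0.843·0.157/50 = 6.2311e-05
V̂(p̂_st) = 0.000395694; SE = √V̂ = 0.0198921

p̂_st ≈ 0.4168, SE ≈ 0.0199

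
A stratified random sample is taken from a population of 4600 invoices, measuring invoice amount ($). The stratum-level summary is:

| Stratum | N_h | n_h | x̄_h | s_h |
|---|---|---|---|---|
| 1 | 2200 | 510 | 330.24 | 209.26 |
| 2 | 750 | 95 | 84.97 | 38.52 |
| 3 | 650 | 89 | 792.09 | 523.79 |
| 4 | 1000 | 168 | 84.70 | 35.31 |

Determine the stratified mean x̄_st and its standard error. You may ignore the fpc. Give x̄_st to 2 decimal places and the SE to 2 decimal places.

x̄_st = Σ W_h x̄_h = (2200·330.24 + 750·84.97 + 650·792.09 + 1000·84.70)/4600 = 302.13348
V̂(x̄_st) = Σ W_h² s_h²/n_h, with W_h = N_h/N and N = 4600:
  stratum 1: (2200/4600)²·209.26²/510 = 19.6396
  stratum 2: (750/4600)²·38.52²/95 = 0.415199
  stratum 3: (650/4600)²·523.79²/89 = 61.551
  stratum 4: (1000/4600)²·35.31²/168 = 0.350728
V̂(x̄_st) = 81.9565
SE(x̄_st) = √81.9565 = 9.05299

x̄_st ≈ 302.13, SE ≈ 9.05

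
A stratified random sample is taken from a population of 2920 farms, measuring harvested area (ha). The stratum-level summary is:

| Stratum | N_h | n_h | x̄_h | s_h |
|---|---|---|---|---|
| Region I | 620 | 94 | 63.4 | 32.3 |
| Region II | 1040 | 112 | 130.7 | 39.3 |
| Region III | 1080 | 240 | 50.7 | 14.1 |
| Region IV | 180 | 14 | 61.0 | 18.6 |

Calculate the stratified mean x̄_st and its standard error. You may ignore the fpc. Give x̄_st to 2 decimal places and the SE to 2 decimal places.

x̄_st = Σ W_h x̄_h = (620·63.4 + 1040·130.7 + 1080·50.7 + 180·61.0)/2920 = 82.52466
V̂(x̄_st) = Σ W_h² s_h²/n_h, with W_h = N_h/N and N = 2920:
  stratum Region I: (620/2920)²·32.3²/94 = 0.500374
  stratum Region II: (1040/2920)²·39.3²/112 = 1.74932
  stratum Region III: (1080/2920)²·14.1²/240 = 0.113321
  stratum Region IV: (180/2920)²·18.6²/14 = 0.0939025
V̂(x̄_st) = 2.45691
SE(x̄_st) = √2.45691 = 1.56745

x̄_st ≈ 82.52, SE ≈ 1.57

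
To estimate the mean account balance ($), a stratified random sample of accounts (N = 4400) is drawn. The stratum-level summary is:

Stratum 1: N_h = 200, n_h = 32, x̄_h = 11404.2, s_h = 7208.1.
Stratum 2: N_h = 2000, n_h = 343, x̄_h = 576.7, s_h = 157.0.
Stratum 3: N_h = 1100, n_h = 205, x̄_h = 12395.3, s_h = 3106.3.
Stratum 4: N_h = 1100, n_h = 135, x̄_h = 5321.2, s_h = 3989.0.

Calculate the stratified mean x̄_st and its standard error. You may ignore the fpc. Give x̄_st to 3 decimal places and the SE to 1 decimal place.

x̄_st = Σ W_h x̄_h = (200·11404.2 + 2000·576.7 + 1100·12395.3 + 1100·5321.2)/4400 = 5209.63409
V̂(x̄_st) = Σ W_h² s_h²/n_h, with W_h = N_h/N and N = 4400:
  stratum 1: (200/4400)²·7208.1²/32 = 3354.64
  stratum 2: (2000/4400)²·157.0²/343 = 14.8477
  stratum 3: (1100/4400)²·3106.3²/205 = 2941.8
  stratum 4: (1100/4400)²·3989.0²/135 = 7366.72
V̂(x̄_st) = 13678
SE(x̄_st) = √13678 = 116.953

x̄_st ≈ 5209.634, SE ≈ 117.0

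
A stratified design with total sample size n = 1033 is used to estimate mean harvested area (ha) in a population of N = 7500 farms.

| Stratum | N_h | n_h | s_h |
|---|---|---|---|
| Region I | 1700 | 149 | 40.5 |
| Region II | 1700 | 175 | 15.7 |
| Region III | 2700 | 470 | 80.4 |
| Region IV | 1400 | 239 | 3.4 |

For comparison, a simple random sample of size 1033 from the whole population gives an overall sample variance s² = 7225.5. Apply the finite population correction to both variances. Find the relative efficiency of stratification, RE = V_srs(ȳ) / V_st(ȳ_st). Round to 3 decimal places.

RE ≈ 2.936

V̂(ȳ_st) = Σ W_h² (1 − n_h/N_h) s_h²/n_h, with W_h = N_h/N and N = 7500:
  stratum Region I: (1700/7500)²·(1 − 149/1700)·40.5²/149 = 0.516015
  stratum Region II: (1700/7500)²·(1 − 175/1700)·15.7²/175 = 0.0649169
  stratum Region III: (2700/7500)²·(1 − 470/2700)·80.4²/470 = 1.47218
  stratum Region IV: (1400/7500)²·(1 − 239/1400)·3.4²/239 = 0.00139765
V_st = 2.05451
V_srs = (1 − 1033/7500)·7225.5/1033 = 6.03128
Relative efficiency = V_srs / V_st = 6.03128/2.05451 = 2.9356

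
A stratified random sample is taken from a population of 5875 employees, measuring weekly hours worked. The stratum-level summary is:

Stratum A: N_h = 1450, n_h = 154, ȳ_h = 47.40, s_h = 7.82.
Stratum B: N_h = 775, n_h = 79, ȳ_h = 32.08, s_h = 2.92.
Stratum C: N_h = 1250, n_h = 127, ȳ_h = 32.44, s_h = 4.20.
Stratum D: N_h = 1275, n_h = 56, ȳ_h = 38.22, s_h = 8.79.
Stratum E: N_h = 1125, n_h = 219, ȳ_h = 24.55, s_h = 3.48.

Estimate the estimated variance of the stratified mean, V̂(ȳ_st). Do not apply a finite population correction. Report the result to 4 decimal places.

V̂(ȳ_st) = Σ W_h² s_h²/n_h, with W_h = N_h/N and N = 5875:
  stratum A: (1450/5875)²·7.82²/154 = 0.0241887
  stratum B: (775/5875)²·2.92²/79 = 0.00187813
  stratum C: (1250/5875)²·4.20²/127 = 0.00628781
  stratum D: (1275/5875)²·8.79²/56 = 0.0649822
  stratum E: (1125/5875)²·3.48²/219 = 0.0020277
V̂(ȳ_st) = 0.0993646

V̂(ȳ_st) ≈ 0.0994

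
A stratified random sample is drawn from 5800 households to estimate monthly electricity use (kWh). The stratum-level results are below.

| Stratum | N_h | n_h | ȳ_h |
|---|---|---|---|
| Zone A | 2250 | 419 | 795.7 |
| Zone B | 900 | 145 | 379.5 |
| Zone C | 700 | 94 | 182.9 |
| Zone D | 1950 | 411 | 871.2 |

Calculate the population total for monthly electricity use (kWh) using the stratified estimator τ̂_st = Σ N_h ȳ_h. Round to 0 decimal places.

τ̂_st = Σ N_h ȳ_h = 2250·795.7 + 900·379.5 + 700·182.9 + 1950·871.2 = 3958745

τ̂_st ≈ 3958745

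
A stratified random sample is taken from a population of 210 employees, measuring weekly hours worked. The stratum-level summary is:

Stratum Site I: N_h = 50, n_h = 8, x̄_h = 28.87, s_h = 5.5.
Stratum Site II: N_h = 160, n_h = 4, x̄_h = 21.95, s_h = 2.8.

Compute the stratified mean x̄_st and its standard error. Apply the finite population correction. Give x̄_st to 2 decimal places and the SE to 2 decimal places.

x̄_st ≈ 23.60, SE ≈ 1.14

x̄_st = Σ W_h x̄_h = (50·28.87 + 160·21.95)/210 = 23.59762
V̂(x̄_st) = Σ W_h² (1 − n_h/N_h) s_h²/n_h, with W_h = N_h/N and N = 210:
  stratum Site I: (50/210)²·(1 − 8/50)·5.5²/8 = 0.18006
  stratum Site II: (160/210)²·(1 − 4/160)·2.8²/4 = 1.10933
V̂(x̄_st) = 1.28939
SE(x̄_st) = √1.28939 = 1.13551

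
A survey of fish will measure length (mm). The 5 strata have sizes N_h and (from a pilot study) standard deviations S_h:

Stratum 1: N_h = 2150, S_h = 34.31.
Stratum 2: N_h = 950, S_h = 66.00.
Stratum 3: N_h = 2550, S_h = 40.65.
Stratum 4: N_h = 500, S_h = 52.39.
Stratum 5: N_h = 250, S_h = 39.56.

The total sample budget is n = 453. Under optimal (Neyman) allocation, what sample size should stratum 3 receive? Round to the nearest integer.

Neyman allocation: n_h = n · N_h S_h / Σ N_i S_i, with n = 453.
  stratum 1: N_h·S_h = 2150·34.31 = 73766.50
  stratum 2: N_h·S_h = 950·66.00 = 62700.00
  stratum 3: N_h·S_h = 2550·40.65 = 103657.50
  stratum 4: N_h·S_h = 500·52.39 = 26195.00
  stratum 5: N_h·S_h = 250·39.56 = 9890.00
Σ N_h S_h = 276209.00
n for stratum 3 = 453·103657.50/276209.00 = 170.005 → 170

170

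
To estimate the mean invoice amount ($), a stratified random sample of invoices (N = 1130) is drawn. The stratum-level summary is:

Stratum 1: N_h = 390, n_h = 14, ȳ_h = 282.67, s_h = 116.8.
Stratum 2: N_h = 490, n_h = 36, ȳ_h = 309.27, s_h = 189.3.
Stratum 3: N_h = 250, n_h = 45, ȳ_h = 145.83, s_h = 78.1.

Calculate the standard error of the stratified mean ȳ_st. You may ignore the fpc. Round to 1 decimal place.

SE(ȳ_st) ≈ 17.6

V̂(ȳ_st) = Σ W_h² s_h²/n_h, with W_h = N_h/N and N = 1130:
  stratum 1: (390/1130)²·116.8²/14 = 116.073
  stratum 2: (490/1130)²·189.3²/36 = 187.169
  stratum 3: (250/1130)²·78.1²/45 = 6.63457
V̂(ȳ_st) = 309.876
SE(ȳ_st) = √309.876 = 17.6033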